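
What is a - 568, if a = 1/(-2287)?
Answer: -1299017/2287 ≈ -568.00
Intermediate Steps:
a = -1/2287 ≈ -0.00043725
a - 568 = -1/2287 - 568 = -1299017/2287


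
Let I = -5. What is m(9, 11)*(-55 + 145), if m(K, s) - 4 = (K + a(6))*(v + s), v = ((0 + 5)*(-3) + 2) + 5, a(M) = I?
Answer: 1440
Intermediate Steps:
a(M) = -5
v = -8 (v = (5*(-3) + 2) + 5 = (-15 + 2) + 5 = -13 + 5 = -8)
m(K, s) = 4 + (-8 + s)*(-5 + K) (m(K, s) = 4 + (K - 5)*(-8 + s) = 4 + (-5 + K)*(-8 + s) = 4 + (-8 + s)*(-5 + K))
m(9, 11)*(-55 + 145) = (44 - 8*9 - 5*11 + 9*11)*(-55 + 145) = (44 - 72 - 55 + 99)*90 = 16*90 = 1440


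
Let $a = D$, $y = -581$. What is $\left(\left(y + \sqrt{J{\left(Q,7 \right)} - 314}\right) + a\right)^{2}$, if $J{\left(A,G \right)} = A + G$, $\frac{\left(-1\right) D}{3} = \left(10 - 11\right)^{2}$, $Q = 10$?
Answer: $340759 - 3504 i \sqrt{33} \approx 3.4076 \cdot 10^{5} - 20129.0 i$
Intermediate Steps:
$D = -3$ ($D = - 3 \left(10 - 11\right)^{2} = - 3 \left(-1\right)^{2} = \left(-3\right) 1 = -3$)
$a = -3$
$\left(\left(y + \sqrt{J{\left(Q,7 \right)} - 314}\right) + a\right)^{2} = \left(\left(-581 + \sqrt{\left(10 + 7\right) - 314}\right) - 3\right)^{2} = \left(\left(-581 + \sqrt{17 - 314}\right) - 3\right)^{2} = \left(\left(-581 + \sqrt{-297}\right) - 3\right)^{2} = \left(\left(-581 + 3 i \sqrt{33}\right) - 3\right)^{2} = \left(-584 + 3 i \sqrt{33}\right)^{2}$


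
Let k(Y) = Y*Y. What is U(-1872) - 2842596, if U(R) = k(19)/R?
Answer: -5321340073/1872 ≈ -2.8426e+6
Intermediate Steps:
k(Y) = Y**2
U(R) = 361/R (U(R) = 19**2/R = 361/R)
U(-1872) - 2842596 = 361/(-1872) - 2842596 = 361*(-1/1872) - 2842596 = -361/1872 - 2842596 = -5321340073/1872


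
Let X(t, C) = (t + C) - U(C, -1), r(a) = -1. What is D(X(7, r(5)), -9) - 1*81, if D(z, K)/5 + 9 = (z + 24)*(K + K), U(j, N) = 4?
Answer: -2466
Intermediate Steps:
X(t, C) = -4 + C + t (X(t, C) = (t + C) - 1*4 = (C + t) - 4 = -4 + C + t)
D(z, K) = -45 + 10*K*(24 + z) (D(z, K) = -45 + 5*((z + 24)*(K + K)) = -45 + 5*((24 + z)*(2*K)) = -45 + 5*(2*K*(24 + z)) = -45 + 10*K*(24 + z))
D(X(7, r(5)), -9) - 1*81 = (-45 + 240*(-9) + 10*(-9)*(-4 - 1 + 7)) - 1*81 = (-45 - 2160 + 10*(-9)*2) - 81 = (-45 - 2160 - 180) - 81 = -2385 - 81 = -2466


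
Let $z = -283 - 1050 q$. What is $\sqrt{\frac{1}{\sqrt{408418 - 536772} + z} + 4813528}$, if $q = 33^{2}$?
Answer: $\sqrt{\frac{5505390820023 - 4813528 i \sqrt{128354}}{1143733 - i \sqrt{128354}}} \approx 2194.0 - 7.0 \cdot 10^{-12} i$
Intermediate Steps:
$q = 1089$
$z = -1143733$ ($z = -283 - 1143450 = -1143733$)
$\sqrt{\frac{1}{\sqrt{408418 - 536772} + z} + 4813528} = \sqrt{\frac{1}{\sqrt{408418 - 536772} - 1143733} + 4813528} = \sqrt{\frac{1}{\sqrt{-128354} - 1143733} + 4813528} = \sqrt{\frac{1}{i \sqrt{128354} - 1143733} + 4813528} = \sqrt{\frac{1}{-1143733 + i \sqrt{128354}} + 4813528} = \sqrt{4813528 + \frac{1}{-1143733 + i \sqrt{128354}}}$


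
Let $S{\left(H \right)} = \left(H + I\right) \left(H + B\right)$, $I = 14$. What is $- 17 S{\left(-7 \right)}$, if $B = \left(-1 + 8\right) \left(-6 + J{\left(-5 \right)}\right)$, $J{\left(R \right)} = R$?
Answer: $9996$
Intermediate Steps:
$B = -77$ ($B = \left(-1 + 8\right) \left(-6 - 5\right) = 7 \left(-11\right) = -77$)
$S{\left(H \right)} = \left(-77 + H\right) \left(14 + H\right)$ ($S{\left(H \right)} = \left(H + 14\right) \left(H - 77\right) = \left(14 + H\right) \left(-77 + H\right) = \left(-77 + H\right) \left(14 + H\right)$)
$- 17 S{\left(-7 \right)} = - 17 \left(-1078 + \left(-7\right)^{2} - -441\right) = - 17 \left(-1078 + 49 + 441\right) = \left(-17\right) \left(-588\right) = 9996$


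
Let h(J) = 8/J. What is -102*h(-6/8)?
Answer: 1088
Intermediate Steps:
-102*h(-6/8) = -816/((-6/8)) = -816/((-6*⅛)) = -816/(-¾) = -816*(-4)/3 = -102*(-32/3) = 1088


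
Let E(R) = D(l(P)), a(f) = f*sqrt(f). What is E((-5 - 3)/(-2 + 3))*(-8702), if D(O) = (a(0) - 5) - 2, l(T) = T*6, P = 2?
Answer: 60914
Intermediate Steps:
l(T) = 6*T
a(f) = f**(3/2)
D(O) = -7 (D(O) = (0**(3/2) - 5) - 2 = (0 - 5) - 2 = -5 - 2 = -7)
E(R) = -7
E((-5 - 3)/(-2 + 3))*(-8702) = -7*(-8702) = 60914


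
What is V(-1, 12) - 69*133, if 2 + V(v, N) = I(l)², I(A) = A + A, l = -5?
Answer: -9079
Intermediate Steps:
I(A) = 2*A
V(v, N) = 98 (V(v, N) = -2 + (2*(-5))² = -2 + (-10)² = -2 + 100 = 98)
V(-1, 12) - 69*133 = 98 - 69*133 = 98 - 9177 = -9079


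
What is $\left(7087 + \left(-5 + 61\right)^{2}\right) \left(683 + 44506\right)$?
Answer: $461967147$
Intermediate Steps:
$\left(7087 + \left(-5 + 61\right)^{2}\right) \left(683 + 44506\right) = \left(7087 + 56^{2}\right) 45189 = \left(7087 + 3136\right) 45189 = 10223 \cdot 45189 = 461967147$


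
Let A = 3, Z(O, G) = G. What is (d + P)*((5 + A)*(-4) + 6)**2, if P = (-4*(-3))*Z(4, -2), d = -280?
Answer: -205504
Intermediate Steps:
P = -24 (P = -4*(-3)*(-2) = 12*(-2) = -24)
(d + P)*((5 + A)*(-4) + 6)**2 = (-280 - 24)*((5 + 3)*(-4) + 6)**2 = -304*(8*(-4) + 6)**2 = -304*(-32 + 6)**2 = -304*(-26)**2 = -304*676 = -205504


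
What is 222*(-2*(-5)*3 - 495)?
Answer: -103230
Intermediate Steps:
222*(-2*(-5)*3 - 495) = 222*(10*3 - 495) = 222*(30 - 495) = 222*(-465) = -103230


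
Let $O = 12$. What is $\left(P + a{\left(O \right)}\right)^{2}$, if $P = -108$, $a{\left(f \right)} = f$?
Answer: $9216$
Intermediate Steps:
$\left(P + a{\left(O \right)}\right)^{2} = \left(-108 + 12\right)^{2} = \left(-96\right)^{2} = 9216$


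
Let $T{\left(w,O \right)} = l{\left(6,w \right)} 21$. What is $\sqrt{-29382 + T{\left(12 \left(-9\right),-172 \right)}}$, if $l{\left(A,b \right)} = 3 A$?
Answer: $2 i \sqrt{7251} \approx 170.31 i$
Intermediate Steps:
$T{\left(w,O \right)} = 378$ ($T{\left(w,O \right)} = 3 \cdot 6 \cdot 21 = 18 \cdot 21 = 378$)
$\sqrt{-29382 + T{\left(12 \left(-9\right),-172 \right)}} = \sqrt{-29382 + 378} = \sqrt{-29004} = 2 i \sqrt{7251}$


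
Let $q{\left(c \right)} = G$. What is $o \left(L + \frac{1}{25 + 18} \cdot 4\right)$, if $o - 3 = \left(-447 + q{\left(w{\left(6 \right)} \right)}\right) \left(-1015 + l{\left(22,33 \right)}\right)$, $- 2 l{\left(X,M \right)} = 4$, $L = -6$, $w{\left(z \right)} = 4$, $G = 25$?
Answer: $- \frac{109010958}{43} \approx -2.5351 \cdot 10^{6}$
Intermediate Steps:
$q{\left(c \right)} = 25$
$l{\left(X,M \right)} = -2$ ($l{\left(X,M \right)} = \left(- \frac{1}{2}\right) 4 = -2$)
$o = 429177$ ($o = 3 + \left(-447 + 25\right) \left(-1015 - 2\right) = 3 - -429174 = 3 + 429174 = 429177$)
$o \left(L + \frac{1}{25 + 18} \cdot 4\right) = 429177 \left(-6 + \frac{1}{25 + 18} \cdot 4\right) = 429177 \left(-6 + \frac{1}{43} \cdot 4\right) = 429177 \left(-6 + \frac{4}{43}\right) = 429177 \left(- \frac{254}{43}\right) = - \frac{109010958}{43}$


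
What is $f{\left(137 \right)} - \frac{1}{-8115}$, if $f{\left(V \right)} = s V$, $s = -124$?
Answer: $- \frac{137857619}{8115} \approx -16988.0$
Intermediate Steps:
$f{\left(V \right)} = - 124 V$
$f{\left(137 \right)} - \frac{1}{-8115} = \left(-124\right) 137 - \frac{1}{-8115} = -16988 - - \frac{1}{8115} = -16988 + \frac{1}{8115} = - \frac{137857619}{8115}$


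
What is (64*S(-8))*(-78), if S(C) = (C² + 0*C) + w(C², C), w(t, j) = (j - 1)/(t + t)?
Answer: -319137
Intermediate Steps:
w(t, j) = (-1 + j)/(2*t) (w(t, j) = (-1 + j)/((2*t)) = (-1 + j)*(1/(2*t)) = (-1 + j)/(2*t))
S(C) = C² + (-1 + C)/(2*C²) (S(C) = (C² + 0*C) + (-1 + C)/(2*(C²)) = (C² + 0) + (-1 + C)/(2*C²) = C² + (-1 + C)/(2*C²))
(64*S(-8))*(-78) = (64*((½)*(-1 - 8 + 2*(-8)⁴)/(-8)²))*(-78) = (64*((½)*(1/64)*(-1 - 8 + 2*4096)))*(-78) = (64*((½)*(1/64)*(-1 - 8 + 8192)))*(-78) = (64*((½)*(1/64)*8183))*(-78) = (64*(8183/128))*(-78) = (8183/2)*(-78) = -319137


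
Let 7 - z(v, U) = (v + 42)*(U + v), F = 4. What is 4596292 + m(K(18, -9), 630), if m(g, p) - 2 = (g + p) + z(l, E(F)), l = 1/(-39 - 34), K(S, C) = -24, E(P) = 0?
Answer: 24496920468/5329 ≈ 4.5969e+6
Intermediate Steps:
l = -1/73 (l = 1/(-73) = -1/73 ≈ -0.013699)
z(v, U) = 7 - (42 + v)*(U + v) (z(v, U) = 7 - (v + 42)*(U + v) = 7 - (42 + v)*(U + v))
m(g, p) = 51026/5329 + g + p (m(g, p) = 2 + ((g + p) + (7 - (-1/73)**2 - 42*0 - 42*(-1/73) - 1*0*(-1/73))) = 2 + ((g + p) + (7 - 1*1/5329 + 0 + 42/73 + 0)) = 2 + ((g + p) + (7 - 1/5329 + 0 + 42/73 + 0)) = 2 + ((g + p) + 40368/5329) = 2 + (40368/5329 + g + p) = 51026/5329 + g + p)
4596292 + m(K(18, -9), 630) = 4596292 + (51026/5329 - 24 + 630) = 4596292 + 3280400/5329 = 24496920468/5329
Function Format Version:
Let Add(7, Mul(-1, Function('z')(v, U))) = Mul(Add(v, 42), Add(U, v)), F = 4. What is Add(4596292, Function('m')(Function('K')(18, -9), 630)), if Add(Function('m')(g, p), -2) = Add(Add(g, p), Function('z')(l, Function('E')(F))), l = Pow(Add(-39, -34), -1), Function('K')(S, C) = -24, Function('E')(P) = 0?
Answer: Rational(24496920468, 5329) ≈ 4.5969e+6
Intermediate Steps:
l = Rational(-1, 73) (l = Pow(-73, -1) = Rational(-1, 73) ≈ -0.013699)
Function('z')(v, U) = Add(7, Mul(-1, Add(42, v), Add(U, v))) (Function('z')(v, U) = Add(7, Mul(-1, Mul(Add(v, 42), Add(U, v)))) = Add(7, Mul(-1, Mul(Add(42, v), Add(U, v)))) = Add(7, Mul(-1, Add(42, v), Add(U, v))))
Function('m')(g, p) = Add(Rational(51026, 5329), g, p) (Function('m')(g, p) = Add(2, Add(Add(g, p), Add(7, Mul(-1, Pow(Rational(-1, 73), 2)), Mul(-42, 0), Mul(-42, Rational(-1, 73)), Mul(-1, 0, Rational(-1, 73))))) = Add(2, Add(Add(g, p), Add(7, Mul(-1, Rational(1, 5329)), 0, Rational(42, 73), 0))) = Add(2, Add(Add(g, p), Add(7, Rational(-1, 5329), 0, Rational(42, 73), 0))) = Add(2, Add(Add(g, p), Rational(40368, 5329))) = Add(2, Add(Rational(40368, 5329), g, p)) = Add(Rational(51026, 5329), g, p))
Add(4596292, Function('m')(Function('K')(18, -9), 630)) = Add(4596292, Add(Rational(51026, 5329), -24, 630)) = Add(4596292, Rational(3280400, 5329)) = Rational(24496920468, 5329)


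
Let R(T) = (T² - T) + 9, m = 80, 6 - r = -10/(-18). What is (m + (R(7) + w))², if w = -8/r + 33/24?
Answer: 2633229225/153664 ≈ 17136.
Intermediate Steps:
r = 49/9 (r = 6 - (-10)/(-18) = 6 - (-10)*(-1)/18 = 6 - 1*5/9 = 6 - 5/9 = 49/9 ≈ 5.4444)
R(T) = 9 + T² - T
w = -37/392 (w = -8/49/9 + 33/24 = -8*9/49 + 33*(1/24) = -72/49 + 11/8 = -37/392 ≈ -0.094388)
(m + (R(7) + w))² = (80 + ((9 + 7² - 1*7) - 37/392))² = (80 + ((9 + 49 - 7) - 37/392))² = (80 + (51 - 37/392))² = (80 + 19955/392)² = (51315/392)² = 2633229225/153664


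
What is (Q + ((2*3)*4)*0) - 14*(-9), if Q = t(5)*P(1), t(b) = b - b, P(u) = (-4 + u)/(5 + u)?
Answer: 126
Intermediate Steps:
P(u) = (-4 + u)/(5 + u)
t(b) = 0
Q = 0 (Q = 0*((-4 + 1)/(5 + 1)) = 0*(-3/6) = 0*((1/6)*(-3)) = 0*(-1/2) = 0)
(Q + ((2*3)*4)*0) - 14*(-9) = (0 + ((2*3)*4)*0) - 14*(-9) = (0 + (6*4)*0) + 126 = (0 + 24*0) + 126 = (0 + 0) + 126 = 0 + 126 = 126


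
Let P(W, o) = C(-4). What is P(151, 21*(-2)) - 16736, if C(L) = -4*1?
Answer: -16740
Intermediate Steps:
C(L) = -4
P(W, o) = -4
P(151, 21*(-2)) - 16736 = -4 - 16736 = -16740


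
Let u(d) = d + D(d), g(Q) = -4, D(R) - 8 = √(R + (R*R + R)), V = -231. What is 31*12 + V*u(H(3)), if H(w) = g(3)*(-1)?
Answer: -2400 - 462*√6 ≈ -3531.7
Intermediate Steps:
D(R) = 8 + √(R² + 2*R) (D(R) = 8 + √(R + (R*R + R)) = 8 + √(R + (R² + R)) = 8 + √(R + (R + R²)) = 8 + √(R² + 2*R))
H(w) = 4 (H(w) = -4*(-1) = 4)
u(d) = 8 + d + √(d*(2 + d)) (u(d) = d + (8 + √(d*(2 + d))) = 8 + d + √(d*(2 + d)))
31*12 + V*u(H(3)) = 31*12 - 231*(8 + 4 + √(4*(2 + 4))) = 372 - 231*(8 + 4 + √(4*6)) = 372 - 231*(8 + 4 + √24) = 372 - 231*(8 + 4 + 2*√6) = 372 - 231*(12 + 2*√6) = 372 + (-2772 - 462*√6) = -2400 - 462*√6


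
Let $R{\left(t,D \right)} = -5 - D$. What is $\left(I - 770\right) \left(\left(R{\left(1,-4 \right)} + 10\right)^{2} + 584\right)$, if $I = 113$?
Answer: $-436905$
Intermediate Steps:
$\left(I - 770\right) \left(\left(R{\left(1,-4 \right)} + 10\right)^{2} + 584\right) = \left(113 - 770\right) \left(\left(\left(-5 - -4\right) + 10\right)^{2} + 584\right) = \left(113 - 770\right) \left(\left(\left(-5 + 4\right) + 10\right)^{2} + 584\right) = - 657 \left(\left(-1 + 10\right)^{2} + 584\right) = - 657 \left(9^{2} + 584\right) = - 657 \left(81 + 584\right) = \left(-657\right) 665 = -436905$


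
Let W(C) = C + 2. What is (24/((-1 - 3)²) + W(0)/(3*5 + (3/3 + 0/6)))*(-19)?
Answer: -247/8 ≈ -30.875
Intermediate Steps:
W(C) = 2 + C
(24/((-1 - 3)²) + W(0)/(3*5 + (3/3 + 0/6)))*(-19) = (24/((-1 - 3)²) + (2 + 0)/(3*5 + (3/3 + 0/6)))*(-19) = (24/((-4)²) + 2/(15 + (3*(⅓) + 0*(⅙))))*(-19) = (24/16 + 2/(15 + (1 + 0)))*(-19) = (24*(1/16) + 2/(15 + 1))*(-19) = (3/2 + 2/16)*(-19) = (3/2 + 2*(1/16))*(-19) = (3/2 + ⅛)*(-19) = (13/8)*(-19) = -247/8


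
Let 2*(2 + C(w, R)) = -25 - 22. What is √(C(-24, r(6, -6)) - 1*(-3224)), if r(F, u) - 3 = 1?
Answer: √12794/2 ≈ 56.555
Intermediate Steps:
r(F, u) = 4 (r(F, u) = 3 + 1 = 4)
C(w, R) = -51/2 (C(w, R) = -2 + (-25 - 22)/2 = -2 + (½)*(-47) = -2 - 47/2 = -51/2)
√(C(-24, r(6, -6)) - 1*(-3224)) = √(-51/2 - 1*(-3224)) = √(-51/2 + 3224) = √(6397/2) = √12794/2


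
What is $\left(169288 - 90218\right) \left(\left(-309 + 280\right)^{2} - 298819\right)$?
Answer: $-23561120460$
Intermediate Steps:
$\left(169288 - 90218\right) \left(\left(-309 + 280\right)^{2} - 298819\right) = \left(169288 - 90218\right) \left(\left(-29\right)^{2} - 298819\right) = 79070 \left(841 - 298819\right) = 79070 \left(-297978\right) = -23561120460$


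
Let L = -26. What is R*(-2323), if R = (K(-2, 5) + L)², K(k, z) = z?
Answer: -1024443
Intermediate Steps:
R = 441 (R = (5 - 26)² = (-21)² = 441)
R*(-2323) = 441*(-2323) = -1024443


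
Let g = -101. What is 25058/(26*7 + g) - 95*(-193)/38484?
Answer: 107313023/346356 ≈ 309.83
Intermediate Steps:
25058/(26*7 + g) - 95*(-193)/38484 = 25058/(26*7 - 101) - 95*(-193)/38484 = 25058/(182 - 101) + 18335*(1/38484) = 25058/81 + 18335/38484 = 107313023/346356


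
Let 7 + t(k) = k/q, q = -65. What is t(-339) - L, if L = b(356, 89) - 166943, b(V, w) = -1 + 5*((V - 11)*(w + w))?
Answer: -9107006/65 ≈ -1.4011e+5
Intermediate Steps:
t(k) = -7 - k/65 (t(k) = -7 + k/(-65) = -7 + k*(-1/65) = -7 - k/65)
b(V, w) = -1 + 10*w*(-11 + V) (b(V, w) = -1 + 5*((-11 + V)*(2*w)) = -1 + 5*(2*w*(-11 + V)) = -1 + 10*w*(-11 + V))
L = 140106 (L = (-1 - 110*89 + 10*356*89) - 166943 = (-1 - 9790 + 316840) - 166943 = 307049 - 166943 = 140106)
t(-339) - L = (-7 - 1/65*(-339)) - 1*140106 = (-7 + 339/65) - 140106 = -116/65 - 140106 = -9107006/65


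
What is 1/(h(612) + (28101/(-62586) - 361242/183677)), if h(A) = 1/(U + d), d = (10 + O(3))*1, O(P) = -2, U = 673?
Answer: -45780757542/110526374497 ≈ -0.41421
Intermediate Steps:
d = 8 (d = (10 - 2)*1 = 8*1 = 8)
h(A) = 1/681 (h(A) = 1/(673 + 8) = 1/681)
1/(h(612) + (28101/(-62586) - 361242/183677)) = 1/(1/681 + (28101/(-62586) - 361242/183677)) = 1/(1/681 + (28101*(-1/62586) - 361242*1/183677)) = 1/(1/681 + (-493/1098 - 361242/183677)) = 1/(1/681 - 487196477/201677346) = 1/(-110526374497/45780757542) = -45780757542/110526374497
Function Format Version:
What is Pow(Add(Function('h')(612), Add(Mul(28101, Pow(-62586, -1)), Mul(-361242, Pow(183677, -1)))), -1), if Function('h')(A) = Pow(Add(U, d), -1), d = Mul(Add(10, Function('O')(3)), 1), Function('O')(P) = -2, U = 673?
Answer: Rational(-45780757542, 110526374497) ≈ -0.41421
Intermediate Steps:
d = 8 (d = Mul(Add(10, -2), 1) = Mul(8, 1) = 8)
Function('h')(A) = Rational(1, 681) (Function('h')(A) = Pow(Add(673, 8), -1) = Pow(681, -1) = Rational(1, 681))
Pow(Add(Function('h')(612), Add(Mul(28101, Pow(-62586, -1)), Mul(-361242, Pow(183677, -1)))), -1) = Pow(Add(Rational(1, 681), Add(Mul(28101, Pow(-62586, -1)), Mul(-361242, Pow(183677, -1)))), -1) = Pow(Add(Rational(1, 681), Add(Mul(28101, Rational(-1, 62586)), Mul(-361242, Rational(1, 183677)))), -1) = Pow(Add(Rational(1, 681), Add(Rational(-493, 1098), Rational(-361242, 183677))), -1) = Pow(Add(Rational(1, 681), Rational(-487196477, 201677346)), -1) = Pow(Rational(-110526374497, 45780757542), -1) = Rational(-45780757542, 110526374497)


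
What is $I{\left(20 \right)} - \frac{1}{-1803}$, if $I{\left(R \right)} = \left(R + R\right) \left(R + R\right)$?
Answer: $\frac{2884801}{1803} \approx 1600.0$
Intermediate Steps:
$I{\left(R \right)} = 4 R^{2}$ ($I{\left(R \right)} = 2 R 2 R = 4 R^{2}$)
$I{\left(20 \right)} - \frac{1}{-1803} = 4 \cdot 20^{2} - \frac{1}{-1803} = 4 \cdot 400 - - \frac{1}{1803} = 1600 + \frac{1}{1803} = \frac{2884801}{1803}$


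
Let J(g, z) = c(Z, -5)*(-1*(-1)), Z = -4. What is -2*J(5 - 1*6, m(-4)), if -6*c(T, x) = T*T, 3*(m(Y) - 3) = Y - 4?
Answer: 16/3 ≈ 5.3333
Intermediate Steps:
m(Y) = 5/3 + Y/3 (m(Y) = 3 + (Y - 4)/3 = 3 + (-4 + Y)/3 = 3 + (-4/3 + Y/3) = 5/3 + Y/3)
c(T, x) = -T²/6 (c(T, x) = -T*T/6 = -T²/6)
J(g, z) = -8/3 (J(g, z) = (-⅙*(-4)²)*(-1*(-1)) = -⅙*16*1 = -8/3*1 = -8/3)
-2*J(5 - 1*6, m(-4)) = -2*(-8/3) = 16/3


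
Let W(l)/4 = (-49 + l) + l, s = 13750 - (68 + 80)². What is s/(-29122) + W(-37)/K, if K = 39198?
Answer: 25441039/95127013 ≈ 0.26744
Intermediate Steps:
s = -8154 (s = 13750 - 1*148² = 13750 - 1*21904 = 13750 - 21904 = -8154)
W(l) = -196 + 8*l (W(l) = 4*((-49 + l) + l) = 4*(-49 + 2*l) = -196 + 8*l)
s/(-29122) + W(-37)/K = -8154/(-29122) + (-196 + 8*(-37))/39198 = -8154*(-1/29122) + (-196 - 296)*(1/39198) = 4077/14561 - 492*1/39198 = 4077/14561 - 82/6533 = 25441039/95127013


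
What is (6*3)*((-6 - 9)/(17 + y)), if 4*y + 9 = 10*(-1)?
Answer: -1080/49 ≈ -22.041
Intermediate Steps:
y = -19/4 (y = -9/4 + (10*(-1))/4 = -9/4 + (1/4)*(-10) = -9/4 - 5/2 = -19/4 ≈ -4.7500)
(6*3)*((-6 - 9)/(17 + y)) = (6*3)*((-6 - 9)/(17 - 19/4)) = 18*(-15/49/4) = 18*(-15*4/49) = 18*(-60/49) = -1080/49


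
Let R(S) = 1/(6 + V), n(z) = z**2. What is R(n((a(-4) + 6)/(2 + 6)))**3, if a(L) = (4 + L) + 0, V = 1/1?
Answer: 1/343 ≈ 0.0029155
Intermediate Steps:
V = 1
a(L) = 4 + L
R(S) = 1/7 (R(S) = 1/(6 + 1) = 1/7)
R(n((a(-4) + 6)/(2 + 6)))**3 = (1/7)**3 = 1/343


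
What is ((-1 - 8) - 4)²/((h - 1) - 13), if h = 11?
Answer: -169/3 ≈ -56.333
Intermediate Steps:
((-1 - 8) - 4)²/((h - 1) - 13) = ((-1 - 8) - 4)²/((11 - 1) - 13) = (-9 - 4)²/(10 - 13) = (-13)²/(-3) = -⅓*169 = -169/3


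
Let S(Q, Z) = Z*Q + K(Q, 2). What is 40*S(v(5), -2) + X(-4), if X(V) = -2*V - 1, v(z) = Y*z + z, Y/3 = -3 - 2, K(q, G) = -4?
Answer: 5447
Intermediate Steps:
Y = -15 (Y = 3*(-3 - 2) = 3*(-5) = -15)
v(z) = -14*z (v(z) = -15*z + z = -14*z)
X(V) = -1 - 2*V
S(Q, Z) = -4 + Q*Z (S(Q, Z) = Z*Q - 4 = Q*Z - 4 = -4 + Q*Z)
40*S(v(5), -2) + X(-4) = 40*(-4 - 14*5*(-2)) + (-1 - 2*(-4)) = 40*(-4 - 70*(-2)) + (-1 + 8) = 40*(-4 + 140) + 7 = 40*136 + 7 = 5440 + 7 = 5447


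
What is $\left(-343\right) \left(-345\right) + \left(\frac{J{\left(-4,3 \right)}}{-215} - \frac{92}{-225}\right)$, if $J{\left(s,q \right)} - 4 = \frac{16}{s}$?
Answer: $\frac{26625467}{225} \approx 1.1834 \cdot 10^{5}$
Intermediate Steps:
$J{\left(s,q \right)} = 4 + \frac{16}{s}$
$\left(-343\right) \left(-345\right) + \left(\frac{J{\left(-4,3 \right)}}{-215} - \frac{92}{-225}\right) = \left(-343\right) \left(-345\right) + \left(\frac{4 + \frac{16}{-4}}{-215} - \frac{92}{-225}\right) = 118335 + \left(\left(4 + 16 \left(- \frac{1}{4}\right)\right) \left(- \frac{1}{215}\right) - - \frac{92}{225}\right) = 118335 + \left(\left(4 - 4\right) \left(- \frac{1}{215}\right) + \frac{92}{225}\right) = 118335 + \left(0 \left(- \frac{1}{215}\right) + \frac{92}{225}\right) = 118335 + \left(0 + \frac{92}{225}\right) = 118335 + \frac{92}{225} = \frac{26625467}{225}$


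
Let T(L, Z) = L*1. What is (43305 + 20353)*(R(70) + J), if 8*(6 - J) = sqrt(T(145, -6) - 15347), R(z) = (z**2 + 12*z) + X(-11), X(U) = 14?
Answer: 366670080 - 31829*I*sqrt(15202)/4 ≈ 3.6667e+8 - 9.811e+5*I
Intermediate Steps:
T(L, Z) = L
R(z) = 14 + z**2 + 12*z (R(z) = (z**2 + 12*z) + 14 = 14 + z**2 + 12*z)
J = 6 - I*sqrt(15202)/8 (J = 6 - sqrt(145 - 15347)/8 = 6 - I*sqrt(15202)/8 ≈ 6.0 - 15.412*I)
(43305 + 20353)*(R(70) + J) = (43305 + 20353)*((14 + 70**2 + 12*70) + (6 - I*sqrt(15202)/8)) = 63658*((14 + 4900 + 840) + (6 - I*sqrt(15202)/8)) = 63658*(5754 + (6 - I*sqrt(15202)/8)) = 63658*(5760 - I*sqrt(15202)/8) = 366670080 - 31829*I*sqrt(15202)/4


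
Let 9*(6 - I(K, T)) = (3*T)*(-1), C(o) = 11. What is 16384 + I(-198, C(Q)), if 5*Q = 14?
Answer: 49181/3 ≈ 16394.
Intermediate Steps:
Q = 14/5 (Q = (⅕)*14 = 14/5 ≈ 2.8000)
I(K, T) = 6 + T/3 (I(K, T) = 6 - 3*T*(-1)/9 = 6 - (-1)*T/3 = 6 + T/3)
16384 + I(-198, C(Q)) = 16384 + (6 + (⅓)*11) = 16384 + (6 + 11/3) = 16384 + 29/3 = 49181/3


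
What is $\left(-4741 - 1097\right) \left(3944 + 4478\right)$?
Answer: $-49167636$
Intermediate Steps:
$\left(-4741 - 1097\right) \left(3944 + 4478\right) = \left(-5838\right) 8422 = -49167636$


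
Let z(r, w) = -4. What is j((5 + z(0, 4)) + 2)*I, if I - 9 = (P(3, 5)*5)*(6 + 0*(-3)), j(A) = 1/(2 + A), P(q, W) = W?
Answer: 159/5 ≈ 31.800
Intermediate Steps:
I = 159 (I = 9 + (5*5)*(6 + 0*(-3)) = 9 + 25*(6 + 0) = 9 + 25*6 = 9 + 150 = 159)
j((5 + z(0, 4)) + 2)*I = 159/(2 + ((5 - 4) + 2)) = 159/(2 + (1 + 2)) = 159/(2 + 3) = 159/5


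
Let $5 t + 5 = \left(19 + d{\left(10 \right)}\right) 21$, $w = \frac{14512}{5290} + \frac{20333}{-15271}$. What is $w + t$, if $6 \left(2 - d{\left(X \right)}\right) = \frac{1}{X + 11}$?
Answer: $\frac{21467062331}{242350770} \approx 88.578$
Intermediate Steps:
$d{\left(X \right)} = 2 - \frac{1}{6 \left(11 + X\right)}$ ($d{\left(X \right)} = 2 - \frac{1}{6 \left(X + 11\right)} = 2 - \frac{1}{6 \left(11 + X\right)}$)
$w = \frac{57025591}{40391795}$ ($w = 14512 \cdot \frac{1}{5290} + 20333 \left(- \frac{1}{15271}\right) = \frac{7256}{2645} - \frac{20333}{15271} = \frac{57025591}{40391795} \approx 1.4118$)
$t = \frac{523}{6}$ ($t = -1 + \frac{\left(19 + \frac{131 + 12 \cdot 10}{6 \left(11 + 10\right)}\right) 21}{5} = -1 + \frac{\left(19 + \frac{131 + 120}{6 \cdot 21}\right) 21}{5} = -1 + \frac{\left(19 + \frac{1}{6} \cdot \frac{1}{21} \cdot 251\right) 21}{5} = -1 + \frac{\left(19 + \frac{251}{126}\right) 21}{5} = -1 + \frac{\frac{2645}{126} \cdot 21}{5} = -1 + \frac{1}{5} \cdot \frac{2645}{6} = -1 + \frac{529}{6} = \frac{523}{6} \approx 87.167$)
$w + t = \frac{57025591}{40391795} + \frac{523}{6} = \frac{21467062331}{242350770}$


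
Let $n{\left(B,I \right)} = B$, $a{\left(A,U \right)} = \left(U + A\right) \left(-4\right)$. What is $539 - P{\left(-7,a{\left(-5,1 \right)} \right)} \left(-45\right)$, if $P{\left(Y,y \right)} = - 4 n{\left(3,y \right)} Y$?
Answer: $4319$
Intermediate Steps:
$a{\left(A,U \right)} = - 4 A - 4 U$ ($a{\left(A,U \right)} = \left(A + U\right) \left(-4\right) = - 4 A - 4 U$)
$P{\left(Y,y \right)} = - 12 Y$ ($P{\left(Y,y \right)} = \left(-4\right) 3 Y = - 12 Y$)
$539 - P{\left(-7,a{\left(-5,1 \right)} \right)} \left(-45\right) = 539 - \left(-12\right) \left(-7\right) \left(-45\right) = 539 - 84 \left(-45\right) = 539 - -3780 = 539 + 3780 = 4319$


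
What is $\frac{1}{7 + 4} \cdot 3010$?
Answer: $\frac{3010}{11} \approx 273.64$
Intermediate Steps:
$\frac{1}{7 + 4} \cdot 3010 = \frac{1}{11} \cdot 3010 = \frac{3010}{11}$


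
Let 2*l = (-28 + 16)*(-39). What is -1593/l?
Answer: -177/26 ≈ -6.8077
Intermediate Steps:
l = 234 (l = ((-28 + 16)*(-39))/2 = (-12*(-39))/2 = (1/2)*468 = 234)
-1593/l = -1593/234 = -1593*1/234 = -177/26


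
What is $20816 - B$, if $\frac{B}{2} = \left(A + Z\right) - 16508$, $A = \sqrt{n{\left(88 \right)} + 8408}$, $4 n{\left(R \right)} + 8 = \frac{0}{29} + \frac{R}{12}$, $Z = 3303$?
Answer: $47226 - \frac{\sqrt{302682}}{3} \approx 47043.0$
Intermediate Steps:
$n{\left(R \right)} = -2 + \frac{R}{48}$ ($n{\left(R \right)} = -2 + \frac{\frac{0}{29} + \frac{R}{12}}{4} = -2 + \frac{0 \cdot \frac{1}{29} + R \frac{1}{12}}{4} = -2 + \frac{0 + \frac{R}{12}}{4} = -2 + \frac{\frac{1}{12} R}{4} = -2 + \frac{R}{48}$)
$A = \frac{\sqrt{302682}}{6}$ ($A = \sqrt{\left(-2 + \frac{1}{48} \cdot 88\right) + 8408} = \sqrt{\left(-2 + \frac{11}{6}\right) + 8408} = \sqrt{- \frac{1}{6} + 8408} = \sqrt{\frac{50447}{6}} = \frac{\sqrt{302682}}{6} \approx 91.694$)
$B = -26410 + \frac{\sqrt{302682}}{3}$ ($B = 2 \left(\left(\frac{\sqrt{302682}}{6} + 3303\right) - 16508\right) = 2 \left(\left(3303 + \frac{\sqrt{302682}}{6}\right) - 16508\right) = 2 \left(-13205 + \frac{\sqrt{302682}}{6}\right) = -26410 + \frac{\sqrt{302682}}{3} \approx -26227.0$)
$20816 - B = 20816 - \left(-26410 + \frac{\sqrt{302682}}{3}\right) = 20816 + \left(26410 - \frac{\sqrt{302682}}{3}\right) = 47226 - \frac{\sqrt{302682}}{3}$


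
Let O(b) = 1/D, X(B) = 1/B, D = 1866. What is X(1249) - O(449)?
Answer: 617/2330634 ≈ 0.00026473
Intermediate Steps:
O(b) = 1/1866
X(1249) - O(449) = 1/1249 - 1*1/1866 = 1/1249 - 1/1866 = 617/2330634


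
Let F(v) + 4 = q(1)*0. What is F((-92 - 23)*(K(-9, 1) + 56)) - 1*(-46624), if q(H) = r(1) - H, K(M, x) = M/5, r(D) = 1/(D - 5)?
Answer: 46620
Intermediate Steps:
r(D) = 1/(-5 + D)
K(M, x) = M/5 (K(M, x) = M*(1/5) = M/5)
q(H) = -1/4 - H (q(H) = 1/(-5 + 1) - H = 1/(-4) - H = -1/4 - H)
F(v) = -4 (F(v) = -4 + (-1/4 - 1*1)*0 = -4 + (-1/4 - 1)*0 = -4 - 5/4*0 = -4 + 0 = -4)
F((-92 - 23)*(K(-9, 1) + 56)) - 1*(-46624) = -4 - 1*(-46624) = -4 + 46624 = 46620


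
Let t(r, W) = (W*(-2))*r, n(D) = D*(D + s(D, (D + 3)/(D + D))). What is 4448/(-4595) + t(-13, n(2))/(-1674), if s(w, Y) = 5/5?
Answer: -1360462/1282005 ≈ -1.0612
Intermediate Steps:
s(w, Y) = 1 (s(w, Y) = 5*(1/5) = 1)
n(D) = D*(1 + D) (n(D) = D*(D + 1) = D*(1 + D))
t(r, W) = -2*W*r (t(r, W) = (-2*W)*r = -2*W*r)
4448/(-4595) + t(-13, n(2))/(-1674) = 4448/(-4595) - 2*2*(1 + 2)*(-13)/(-1674) = 4448*(-1/4595) - 2*2*3*(-13)*(-1/1674) = -4448/4595 - 2*6*(-13)*(-1/1674) = -4448/4595 + 156*(-1/1674) = -4448/4595 - 26/279 = -1360462/1282005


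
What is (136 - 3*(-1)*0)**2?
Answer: 18496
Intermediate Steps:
(136 - 3*(-1)*0)**2 = (136 + 3*0)**2 = (136 + 0)**2 = 136**2 = 18496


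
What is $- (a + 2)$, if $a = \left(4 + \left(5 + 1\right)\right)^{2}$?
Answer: $-102$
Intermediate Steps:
$a = 100$ ($a = \left(4 + 6\right)^{2} = 10^{2} = 100$)
$- (a + 2) = - (100 + 2) = \left(-1\right) 102 = -102$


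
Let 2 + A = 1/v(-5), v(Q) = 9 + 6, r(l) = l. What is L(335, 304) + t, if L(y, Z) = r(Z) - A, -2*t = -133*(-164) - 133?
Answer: -316007/30 ≈ -10534.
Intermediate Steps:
t = -21679/2 (t = -(-133*(-164) - 133)/2 = -(21812 - 133)/2 = -½*21679 = -21679/2 ≈ -10840.)
v(Q) = 15
A = -29/15 (A = -2 + 1/15 = -29/15 ≈ -1.9333)
L(y, Z) = 29/15 + Z (L(y, Z) = Z - 1*(-29/15) = Z + 29/15 = 29/15 + Z)
L(335, 304) + t = (29/15 + 304) - 21679/2 = 4589/15 - 21679/2 = -316007/30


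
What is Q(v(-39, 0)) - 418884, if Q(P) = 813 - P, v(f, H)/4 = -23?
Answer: -417979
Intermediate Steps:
v(f, H) = -92 (v(f, H) = 4*(-23) = -92)
Q(v(-39, 0)) - 418884 = (813 - 1*(-92)) - 418884 = (813 + 92) - 418884 = 905 - 418884 = -417979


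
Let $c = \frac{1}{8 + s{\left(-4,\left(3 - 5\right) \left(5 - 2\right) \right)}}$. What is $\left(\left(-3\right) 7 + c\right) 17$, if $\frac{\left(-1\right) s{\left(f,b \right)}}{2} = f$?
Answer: $- \frac{5695}{16} \approx -355.94$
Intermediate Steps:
$s{\left(f,b \right)} = - 2 f$
$c = \frac{1}{16}$ ($c = \frac{1}{8 - -8} = \frac{1}{8 + 8} = \frac{1}{16} \approx 0.0625$)
$\left(\left(-3\right) 7 + c\right) 17 = \left(\left(-3\right) 7 + \frac{1}{16}\right) 17 = \left(-21 + \frac{1}{16}\right) 17 = \left(- \frac{335}{16}\right) 17 = - \frac{5695}{16}$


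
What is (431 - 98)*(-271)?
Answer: -90243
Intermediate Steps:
(431 - 98)*(-271) = 333*(-271) = -90243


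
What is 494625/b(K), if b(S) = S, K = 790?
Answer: 98925/158 ≈ 626.11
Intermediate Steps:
494625/b(K) = 494625/790 = 494625*(1/790) = 98925/158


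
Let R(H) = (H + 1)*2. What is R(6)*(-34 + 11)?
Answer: -322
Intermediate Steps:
R(H) = 2 + 2*H (R(H) = (1 + H)*2 = 2 + 2*H)
R(6)*(-34 + 11) = (2 + 2*6)*(-34 + 11) = (2 + 12)*(-23) = 14*(-23) = -322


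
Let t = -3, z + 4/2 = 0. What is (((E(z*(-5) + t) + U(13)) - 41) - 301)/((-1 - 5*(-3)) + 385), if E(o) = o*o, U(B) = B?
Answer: -40/57 ≈ -0.70175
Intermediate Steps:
z = -2 (z = -2 + 0 = -2)
E(o) = o²
(((E(z*(-5) + t) + U(13)) - 41) - 301)/((-1 - 5*(-3)) + 385) = ((((-2*(-5) - 3)² + 13) - 41) - 301)/((-1 - 5*(-3)) + 385) = ((((10 - 3)² + 13) - 41) - 301)/((-1 + 15) + 385) = (((7² + 13) - 41) - 301)/(14 + 385) = (((49 + 13) - 41) - 301)/399 = ((62 - 41) - 301)*(1/399) = (21 - 301)*(1/399) = -280*1/399 = -40/57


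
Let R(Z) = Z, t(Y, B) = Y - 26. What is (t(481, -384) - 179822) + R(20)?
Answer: -179347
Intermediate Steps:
t(Y, B) = -26 + Y
(t(481, -384) - 179822) + R(20) = ((-26 + 481) - 179822) + 20 = (455 - 179822) + 20 = -179367 + 20 = -179347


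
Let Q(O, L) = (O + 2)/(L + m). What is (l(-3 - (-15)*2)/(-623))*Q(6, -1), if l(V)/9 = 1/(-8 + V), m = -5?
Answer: 12/11837 ≈ 0.0010138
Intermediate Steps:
l(V) = 9/(-8 + V)
Q(O, L) = (2 + O)/(-5 + L) (Q(O, L) = (O + 2)/(L - 5) = (2 + O)/(-5 + L))
(l(-3 - (-15)*2)/(-623))*Q(6, -1) = ((9/(-8 + (-3 - (-15)*2)))/(-623))*((2 + 6)/(-5 - 1)) = ((9/(-8 + (-3 - 5*(-6))))*(-1/623))*(8/(-6)) = ((9/(-8 + (-3 + 30)))*(-1/623))*(-⅙*8) = ((9/(-8 + 27))*(-1/623))*(-4/3) = ((9/19)*(-1/623))*(-4/3) = -9/11837*(-4/3) = 12/11837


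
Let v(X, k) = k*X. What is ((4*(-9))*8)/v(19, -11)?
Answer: 288/209 ≈ 1.3780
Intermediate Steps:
v(X, k) = X*k
((4*(-9))*8)/v(19, -11) = ((4*(-9))*8)/((19*(-11))) = -36*8/(-209) = -288*(-1/209) = 288/209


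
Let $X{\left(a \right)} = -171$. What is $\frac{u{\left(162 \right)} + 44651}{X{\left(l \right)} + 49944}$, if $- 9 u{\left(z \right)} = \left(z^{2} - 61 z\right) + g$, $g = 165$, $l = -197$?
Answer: $\frac{128444}{149319} \approx 0.8602$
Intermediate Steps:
$u{\left(z \right)} = - \frac{55}{3} - \frac{z^{2}}{9} + \frac{61 z}{9}$ ($u{\left(z \right)} = - \frac{\left(z^{2} - 61 z\right) + 165}{9} = - \frac{165 + z^{2} - 61 z}{9} = - \frac{55}{3} - \frac{z^{2}}{9} + \frac{61 z}{9}$)
$\frac{u{\left(162 \right)} + 44651}{X{\left(l \right)} + 49944} = \frac{\left(- \frac{55}{3} - \frac{162^{2}}{9} + \frac{61}{9} \cdot 162\right) + 44651}{-171 + 49944} = \frac{\left(- \frac{55}{3} - 2916 + 1098\right) + 44651}{49773} = \left(\left(- \frac{55}{3} - 2916 + 1098\right) + 44651\right) \frac{1}{49773} = \left(- \frac{5509}{3} + 44651\right) \frac{1}{49773} = \frac{128444}{3} \cdot \frac{1}{49773} = \frac{128444}{149319}$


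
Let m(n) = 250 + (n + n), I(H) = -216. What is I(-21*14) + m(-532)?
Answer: -1030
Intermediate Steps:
m(n) = 250 + 2*n
I(-21*14) + m(-532) = -216 + (250 + 2*(-532)) = -216 + (250 - 1064) = -216 - 814 = -1030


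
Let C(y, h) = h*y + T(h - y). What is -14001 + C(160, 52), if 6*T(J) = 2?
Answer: -17042/3 ≈ -5680.7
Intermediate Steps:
T(J) = ⅓ (T(J) = (⅙)*2 = ⅓)
C(y, h) = ⅓ + h*y (C(y, h) = h*y + ⅓ = ⅓ + h*y)
-14001 + C(160, 52) = -14001 + (⅓ + 52*160) = -14001 + (⅓ + 8320) = -14001 + 24961/3 = -17042/3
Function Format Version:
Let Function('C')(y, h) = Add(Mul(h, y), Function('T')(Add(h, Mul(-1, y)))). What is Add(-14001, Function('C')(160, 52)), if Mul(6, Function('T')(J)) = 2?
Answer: Rational(-17042, 3) ≈ -5680.7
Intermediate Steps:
Function('T')(J) = Rational(1, 3) (Function('T')(J) = Mul(Rational(1, 6), 2) = Rational(1, 3))
Function('C')(y, h) = Add(Rational(1, 3), Mul(h, y)) (Function('C')(y, h) = Add(Mul(h, y), Rational(1, 3)) = Add(Rational(1, 3), Mul(h, y)))
Add(-14001, Function('C')(160, 52)) = Add(-14001, Add(Rational(1, 3), Mul(52, 160))) = Add(-14001, Add(Rational(1, 3), 8320)) = Add(-14001, Rational(24961, 3)) = Rational(-17042, 3)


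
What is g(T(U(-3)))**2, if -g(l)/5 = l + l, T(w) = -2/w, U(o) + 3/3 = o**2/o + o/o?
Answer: 400/9 ≈ 44.444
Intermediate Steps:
U(o) = o (U(o) = -1 + (o**2/o + o/o) = -1 + (o + 1) = -1 + (1 + o) = o)
g(l) = -10*l (g(l) = -5*(l + l) = -10*l)
g(T(U(-3)))**2 = (-(-20)/(-3))**2 = (-(-20)*(-1)/3)**2 = (-10*2/3)**2 = (-20/3)**2 = 400/9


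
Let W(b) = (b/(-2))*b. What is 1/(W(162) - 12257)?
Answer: -1/25379 ≈ -3.9403e-5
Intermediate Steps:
W(b) = -b**2/2 (W(b) = (b*(-1/2))*b = (-b/2)*b = -b**2/2)
1/(W(162) - 12257) = 1/(-1/2*162**2 - 12257) = 1/(-1/2*26244 - 12257) = 1/(-13122 - 12257) = 1/(-25379) = -1/25379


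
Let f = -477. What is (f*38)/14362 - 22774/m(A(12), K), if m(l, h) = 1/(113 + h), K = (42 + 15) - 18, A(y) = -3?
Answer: -24858103351/7181 ≈ -3.4616e+6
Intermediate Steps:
K = 39 (K = 57 - 18 = 39)
(f*38)/14362 - 22774/m(A(12), K) = -477*38/14362 - 22774/(1/(113 + 39)) = -18126*1/14362 - 22774/(1/152) = -9063/7181 - 22774/1/152 = -9063/7181 - 22774*152 = -9063/7181 - 3461648 = -24858103351/7181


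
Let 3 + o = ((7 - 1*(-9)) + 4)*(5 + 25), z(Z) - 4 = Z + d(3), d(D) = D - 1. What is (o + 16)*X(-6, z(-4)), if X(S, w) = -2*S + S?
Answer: 3678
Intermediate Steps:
d(D) = -1 + D
z(Z) = 6 + Z (z(Z) = 4 + (Z + (-1 + 3)) = 4 + (Z + 2) = 4 + (2 + Z) = 6 + Z)
X(S, w) = -S
o = 597 (o = -3 + ((7 - 1*(-9)) + 4)*(5 + 25) = -3 + ((7 + 9) + 4)*30 = -3 + (16 + 4)*30 = -3 + 20*30 = -3 + 600 = 597)
(o + 16)*X(-6, z(-4)) = (597 + 16)*(-1*(-6)) = 613*6 = 3678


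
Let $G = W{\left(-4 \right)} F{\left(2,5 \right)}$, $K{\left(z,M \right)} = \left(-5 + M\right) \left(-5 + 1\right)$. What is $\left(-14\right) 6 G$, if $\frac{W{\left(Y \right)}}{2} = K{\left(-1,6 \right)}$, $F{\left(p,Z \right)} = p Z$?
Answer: $6720$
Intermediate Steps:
$K{\left(z,M \right)} = 20 - 4 M$ ($K{\left(z,M \right)} = \left(-5 + M\right) \left(-4\right) = 20 - 4 M$)
$F{\left(p,Z \right)} = Z p$
$W{\left(Y \right)} = -8$ ($W{\left(Y \right)} = 2 \left(20 - 24\right) = 2 \left(-4\right) = -8$)
$G = -80$ ($G = - 8 \cdot 5 \cdot 2 = \left(-8\right) 10 = -80$)
$\left(-14\right) 6 G = \left(-14\right) 6 \left(-80\right) = \left(-84\right) \left(-80\right) = 6720$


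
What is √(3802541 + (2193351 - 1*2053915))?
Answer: √3941977 ≈ 1985.4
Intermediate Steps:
√(3802541 + (2193351 - 1*2053915)) = √(3802541 + (2193351 - 2053915)) = √(3802541 + 139436) = √3941977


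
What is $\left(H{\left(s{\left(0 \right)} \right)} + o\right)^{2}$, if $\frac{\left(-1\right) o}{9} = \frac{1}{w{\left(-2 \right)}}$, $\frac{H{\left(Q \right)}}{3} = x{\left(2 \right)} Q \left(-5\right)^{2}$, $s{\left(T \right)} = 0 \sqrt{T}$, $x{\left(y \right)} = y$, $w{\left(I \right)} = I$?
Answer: $\frac{81}{4} \approx 20.25$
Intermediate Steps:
$s{\left(T \right)} = 0$
$H{\left(Q \right)} = 150 Q$ ($H{\left(Q \right)} = 3 \cdot 2 Q \left(-5\right)^{2} = 3 \cdot 2 Q 25 = 3 \cdot 50 Q = 150 Q$)
$o = \frac{9}{2}$ ($o = - \frac{9}{-2} = \left(-9\right) \left(- \frac{1}{2}\right) = \frac{9}{2} \approx 4.5$)
$\left(H{\left(s{\left(0 \right)} \right)} + o\right)^{2} = \left(150 \cdot 0 + \frac{9}{2}\right)^{2} = \left(0 + \frac{9}{2}\right)^{2} = \left(\frac{9}{2}\right)^{2} = \frac{81}{4}$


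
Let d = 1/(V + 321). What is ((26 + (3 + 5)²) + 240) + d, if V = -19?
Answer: 99661/302 ≈ 330.00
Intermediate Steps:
d = 1/302 (d = 1/(-19 + 321) = 1/302 ≈ 0.0033113)
((26 + (3 + 5)²) + 240) + d = ((26 + (3 + 5)²) + 240) + 1/302 = ((26 + 8²) + 240) + 1/302 = ((26 + 64) + 240) + 1/302 = (90 + 240) + 1/302 = 330 + 1/302 = 99661/302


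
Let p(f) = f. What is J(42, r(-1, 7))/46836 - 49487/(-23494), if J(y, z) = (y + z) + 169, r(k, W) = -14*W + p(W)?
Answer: 11375453/5393946 ≈ 2.1089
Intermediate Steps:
r(k, W) = -13*W (r(k, W) = -14*W + W = -13*W)
J(y, z) = 169 + y + z
J(42, r(-1, 7))/46836 - 49487/(-23494) = (169 + 42 - 13*7)/46836 - 49487/(-23494) = (169 + 42 - 91)*(1/46836) - 49487*(-1/23494) = 120*(1/46836) + 2911/1382 = 10/3903 + 2911/1382 = 11375453/5393946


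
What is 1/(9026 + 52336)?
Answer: 1/61362 ≈ 1.6297e-5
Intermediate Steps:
1/(9026 + 52336) = 1/61362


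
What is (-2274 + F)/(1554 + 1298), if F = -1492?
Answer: -1883/1426 ≈ -1.3205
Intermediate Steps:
(-2274 + F)/(1554 + 1298) = (-2274 - 1492)/(1554 + 1298) = -3766/2852 = -3766*1/2852 = -1883/1426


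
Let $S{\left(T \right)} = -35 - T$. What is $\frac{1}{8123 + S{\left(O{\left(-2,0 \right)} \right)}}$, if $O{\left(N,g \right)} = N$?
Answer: $\frac{1}{8090} \approx 0.00012361$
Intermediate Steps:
$\frac{1}{8123 + S{\left(O{\left(-2,0 \right)} \right)}} = \frac{1}{8123 - 33} = \frac{1}{8090}$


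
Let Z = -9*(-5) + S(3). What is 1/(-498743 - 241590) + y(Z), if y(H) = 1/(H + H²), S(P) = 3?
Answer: 737981/1741263216 ≈ 0.00042382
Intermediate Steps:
Z = 48 (Z = -9*(-5) + 3 = 45 + 3 = 48)
1/(-498743 - 241590) + y(Z) = 1/(-498743 - 241590) + 1/(48*(1 + 48)) = 1/(-740333) + (1/48)/49 = -1/740333 + (1/48)*(1/49) = -1/740333 + 1/2352 = 737981/1741263216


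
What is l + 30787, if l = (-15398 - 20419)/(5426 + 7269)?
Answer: 390805148/12695 ≈ 30784.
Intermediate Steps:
l = -35817/12695 ≈ -2.8213
l + 30787 = -35817/12695 + 30787 = 390805148/12695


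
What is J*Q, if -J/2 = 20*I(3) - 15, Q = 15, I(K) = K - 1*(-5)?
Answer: -4350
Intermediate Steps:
I(K) = 5 + K (I(K) = K + 5 = 5 + K)
J = -290 (J = -2*(20*(5 + 3) - 15) = -2*(20*8 - 15) = -2*(160 - 15) = -2*145 = -290)
J*Q = -290*15 = -4350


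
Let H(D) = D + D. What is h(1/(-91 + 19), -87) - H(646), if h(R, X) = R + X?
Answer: -99289/72 ≈ -1379.0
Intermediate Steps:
H(D) = 2*D
h(1/(-91 + 19), -87) - H(646) = (1/(-91 + 19) - 87) - 2*646 = (1/(-72) - 87) - 1*1292 = (-1/72 - 87) - 1292 = -6265/72 - 1292 = -99289/72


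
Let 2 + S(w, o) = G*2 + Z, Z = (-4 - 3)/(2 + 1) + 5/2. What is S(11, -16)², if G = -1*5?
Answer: 5041/36 ≈ 140.03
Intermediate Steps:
Z = ⅙ (Z = -7/3 + 5*(½) = -7*⅓ + 5/2 = -7/3 + 5/2 = ⅙ ≈ 0.16667)
G = -5
S(w, o) = -71/6 (S(w, o) = -2 + (-5*2 + ⅙) = -2 + (-10 + ⅙) = -2 - 59/6 = -71/6)
S(11, -16)² = (-71/6)² = 5041/36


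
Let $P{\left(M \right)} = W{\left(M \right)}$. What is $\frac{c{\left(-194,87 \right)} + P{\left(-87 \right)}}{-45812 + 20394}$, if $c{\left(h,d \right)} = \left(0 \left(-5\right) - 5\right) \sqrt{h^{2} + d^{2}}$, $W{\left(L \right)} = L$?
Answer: $\frac{87}{25418} + \frac{5 \sqrt{45205}}{25418} \approx 0.045246$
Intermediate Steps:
$P{\left(M \right)} = M$
$c{\left(h,d \right)} = - 5 \sqrt{d^{2} + h^{2}}$ ($c{\left(h,d \right)} = \left(0 - 5\right) \sqrt{d^{2} + h^{2}} = - 5 \sqrt{d^{2} + h^{2}}$)
$\frac{c{\left(-194,87 \right)} + P{\left(-87 \right)}}{-45812 + 20394} = \frac{- 5 \sqrt{87^{2} + \left(-194\right)^{2}} - 87}{-45812 + 20394} = \frac{- 5 \sqrt{7569 + 37636} - 87}{-25418} = \left(- 5 \sqrt{45205} - 87\right) \left(- \frac{1}{25418}\right) = \left(-87 - 5 \sqrt{45205}\right) \left(- \frac{1}{25418}\right) = \frac{87}{25418} + \frac{5 \sqrt{45205}}{25418}$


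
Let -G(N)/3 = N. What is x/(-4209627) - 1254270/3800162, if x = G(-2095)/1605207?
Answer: -1412584533611321200/4279820175313350303 ≈ -0.33006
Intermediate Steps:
G(N) = -3*N
x = 2095/535069 (x = -3*(-2095)/1605207 = 6285*(1/1605207) = 2095/535069 ≈ 0.0039154)
x/(-4209627) - 1254270/3800162 = (2095/535069)/(-4209627) - 1254270/3800162 = (2095/535069)*(-1/4209627) - 1254270*1/3800162 = -2095/2252440909263 - 627135/1900081 = -1412584533611321200/4279820175313350303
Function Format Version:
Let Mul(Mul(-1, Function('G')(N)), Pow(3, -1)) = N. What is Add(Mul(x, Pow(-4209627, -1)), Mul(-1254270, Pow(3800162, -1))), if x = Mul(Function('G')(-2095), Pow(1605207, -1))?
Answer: Rational(-1412584533611321200, 4279820175313350303) ≈ -0.33006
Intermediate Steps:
Function('G')(N) = Mul(-3, N)
x = Rational(2095, 535069) (x = Mul(Mul(-3, -2095), Pow(1605207, -1)) = Mul(6285, Rational(1, 1605207)) = Rational(2095, 535069) ≈ 0.0039154)
Add(Mul(x, Pow(-4209627, -1)), Mul(-1254270, Pow(3800162, -1))) = Add(Mul(Rational(2095, 535069), Pow(-4209627, -1)), Mul(-1254270, Pow(3800162, -1))) = Add(Mul(Rational(2095, 535069), Rational(-1, 4209627)), Mul(-1254270, Rational(1, 3800162))) = Add(Rational(-2095, 2252440909263), Rational(-627135, 1900081)) = Rational(-1412584533611321200, 4279820175313350303)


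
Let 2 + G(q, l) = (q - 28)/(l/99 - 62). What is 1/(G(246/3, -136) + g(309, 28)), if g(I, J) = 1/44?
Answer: -138028/390531 ≈ -0.35344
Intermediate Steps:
g(I, J) = 1/44
G(q, l) = -2 + (-28 + q)/(-62 + l/99) (G(q, l) = -2 + (q - 28)/(l/99 - 62) = -2 + (-28 + q)/(l*(1/99) - 62) = -2 + (-28 + q)/(l/99 - 62) = -2 + (-28 + q)/(-62 + l/99))
1/(G(246/3, -136) + g(309, 28)) = 1/((9504 - 2*(-136) + 99*(246/3))/(-6138 - 136) + 1/44) = 1/((9504 + 272 + 99*(246*(⅓)))/(-6274) + 1/44) = 1/(-(9504 + 272 + 99*82)/6274 + 1/44) = 1/(-(9504 + 272 + 8118)/6274 + 1/44) = 1/(-1/6274*17894 + 1/44) = 1/(-8947/3137 + 1/44) = 1/(-390531/138028) = -138028/390531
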